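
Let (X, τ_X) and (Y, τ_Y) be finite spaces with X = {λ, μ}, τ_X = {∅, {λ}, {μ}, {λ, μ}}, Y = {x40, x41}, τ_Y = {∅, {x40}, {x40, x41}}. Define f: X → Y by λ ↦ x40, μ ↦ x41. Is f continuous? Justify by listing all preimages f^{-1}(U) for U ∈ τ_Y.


f IS continuous.

Compute f^{-1}(U) for each U ∈ τ_Y:
  U = ∅: f^{-1}(U) = ∅ ∈ τ_X ✓.
  U = {x40}: f^{-1}(U) = {λ} ∈ τ_X ✓.
  U = {x40, x41}: f^{-1}(U) = {λ, μ} ∈ τ_X ✓.
Every preimage lies in τ_X, so f IS continuous.


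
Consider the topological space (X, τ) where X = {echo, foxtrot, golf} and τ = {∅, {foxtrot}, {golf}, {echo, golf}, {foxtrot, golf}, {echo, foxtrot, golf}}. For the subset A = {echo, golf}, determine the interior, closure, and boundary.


int(A) = {echo, golf}, cl(A) = {echo, golf}, ∂A = ∅.

Closed sets in (X, τ) are complements of opens:
  closed(X, τ) = {∅, {echo}, {foxtrot}, {echo, foxtrot}, {echo, golf}, {echo, foxtrot, golf}}.
int(A) = ⋃ {U ∈ τ : U ⊆ A}. Opens contained in A: ∅, {golf}, {echo, golf}.
Taking the union of these: int(A) = {echo, golf}.
cl(A) = ⋂ {C closed : A ⊆ C}. Closed sets containing A: {echo, golf}, {echo, foxtrot, golf}.
Intersecting these: cl(A) = {echo, golf}.
∂A = cl(A) ∖ int(A) = {echo, golf} ∖ {echo, golf} = ∅.


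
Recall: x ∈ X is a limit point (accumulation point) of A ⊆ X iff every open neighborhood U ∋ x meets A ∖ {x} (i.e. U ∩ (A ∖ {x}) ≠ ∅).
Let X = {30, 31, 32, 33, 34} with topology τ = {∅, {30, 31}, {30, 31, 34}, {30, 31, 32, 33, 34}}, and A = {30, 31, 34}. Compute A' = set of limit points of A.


A' = {30, 31, 32, 33, 34}

For each x ∈ X, list the open sets U ∈ τ with x ∈ U, then check whether U ∩ (A ∖ {x}) ≠ ∅ for every such U.
  x = 30: opens ∋ x are {30, 31}, {30, 31, 34}, {30, 31, 32, 33, 34}; each meets A ∖ {30}, so x IS a limit point.
  x = 31: opens ∋ x are {30, 31}, {30, 31, 34}, {30, 31, 32, 33, 34}; each meets A ∖ {31}, so x IS a limit point.
  x = 32: opens ∋ x are {30, 31, 32, 33, 34}; each meets A ∖ {32}, so x IS a limit point.
  x = 33: opens ∋ x are {30, 31, 32, 33, 34}; each meets A ∖ {33}, so x IS a limit point.
  x = 34: opens ∋ x are {30, 31, 34}, {30, 31, 32, 33, 34}; each meets A ∖ {34}, so x IS a limit point.
Collecting: A' = {30, 31, 32, 33, 34}.


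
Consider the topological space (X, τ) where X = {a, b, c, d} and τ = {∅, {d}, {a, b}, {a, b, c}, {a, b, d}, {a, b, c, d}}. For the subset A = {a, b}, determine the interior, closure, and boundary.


int(A) = {a, b}, cl(A) = {a, b, c}, ∂A = {c}.

Closed sets in (X, τ) are complements of opens:
  closed(X, τ) = {∅, {c}, {d}, {c, d}, {a, b, c}, {a, b, c, d}}.
int(A) = ⋃ {U ∈ τ : U ⊆ A}. Opens contained in A: ∅, {a, b}.
Taking the union of these: int(A) = {a, b}.
cl(A) = ⋂ {C closed : A ⊆ C}. Closed sets containing A: {a, b, c}, {a, b, c, d}.
Intersecting these: cl(A) = {a, b, c}.
∂A = cl(A) ∖ int(A) = {a, b, c} ∖ {a, b} = {c}.


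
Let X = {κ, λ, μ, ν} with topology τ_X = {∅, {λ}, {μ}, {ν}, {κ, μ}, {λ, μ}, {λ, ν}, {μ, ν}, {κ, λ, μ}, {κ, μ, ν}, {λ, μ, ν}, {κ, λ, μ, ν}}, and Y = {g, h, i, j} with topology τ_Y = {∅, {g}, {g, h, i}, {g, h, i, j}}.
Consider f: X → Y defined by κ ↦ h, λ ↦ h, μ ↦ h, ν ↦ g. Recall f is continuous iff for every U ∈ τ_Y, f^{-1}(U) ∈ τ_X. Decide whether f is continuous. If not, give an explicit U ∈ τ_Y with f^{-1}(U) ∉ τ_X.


f IS continuous.

Compute f^{-1}(U) for each U ∈ τ_Y:
  U = ∅: f^{-1}(U) = ∅ ∈ τ_X ✓.
  U = {g}: f^{-1}(U) = {ν} ∈ τ_X ✓.
  U = {g, h, i}: f^{-1}(U) = {κ, λ, μ, ν} ∈ τ_X ✓.
  U = {g, h, i, j}: f^{-1}(U) = {κ, λ, μ, ν} ∈ τ_X ✓.
Every preimage lies in τ_X, so f IS continuous.


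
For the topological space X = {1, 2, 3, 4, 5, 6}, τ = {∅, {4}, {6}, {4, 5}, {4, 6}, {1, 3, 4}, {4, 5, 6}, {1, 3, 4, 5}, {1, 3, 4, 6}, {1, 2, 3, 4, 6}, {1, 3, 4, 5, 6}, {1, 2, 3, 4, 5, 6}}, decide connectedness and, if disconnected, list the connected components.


(X, τ) is connected.

Find clopen sets (U ∈ τ with X ∖ U ∈ τ):
  U = ∅, X ∖ U = {1, 2, 3, 4, 5, 6} — both open, so U is clopen.
  U = {1, 2, 3, 4, 5, 6}, X ∖ U = ∅ — both open, so U is clopen.
Only trivial clopens (∅ and X) exist, so (X, τ) is connected.
Compute connected components by grouping points that agree on all clopens:
  component: {1, 2, 3, 4, 5, 6}


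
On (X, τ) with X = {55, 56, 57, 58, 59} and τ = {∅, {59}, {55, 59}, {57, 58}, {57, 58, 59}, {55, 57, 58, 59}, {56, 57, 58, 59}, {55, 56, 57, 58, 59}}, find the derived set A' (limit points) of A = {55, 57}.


A' = {56, 58}

For each x ∈ X, list the open sets U ∈ τ with x ∈ U, then check whether U ∩ (A ∖ {x}) ≠ ∅ for every such U.
  x = 55: open {55, 59} ∋ x has {55, 59} ∩ (A ∖ {55}) = ∅, so x is NOT a limit point.
  x = 56: opens ∋ x are {56, 57, 58, 59}, {55, 56, 57, 58, 59}; each meets A ∖ {56}, so x IS a limit point.
  x = 57: open {57, 58} ∋ x has {57, 58} ∩ (A ∖ {57}) = ∅, so x is NOT a limit point.
  x = 58: opens ∋ x are {57, 58}, {57, 58, 59}, {55, 57, 58, 59}, {56, 57, 58, 59}, {55, 56, 57, 58, 59}; each meets A ∖ {58}, so x IS a limit point.
  x = 59: open {59} ∋ x has {59} ∩ (A ∖ {59}) = ∅, so x is NOT a limit point.
Collecting: A' = {56, 58}.


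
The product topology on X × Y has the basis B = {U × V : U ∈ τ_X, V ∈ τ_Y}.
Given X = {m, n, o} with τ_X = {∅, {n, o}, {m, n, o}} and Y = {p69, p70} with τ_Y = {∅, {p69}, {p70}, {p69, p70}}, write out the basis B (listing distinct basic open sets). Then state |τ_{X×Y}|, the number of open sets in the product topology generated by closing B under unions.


Basis B = {∅ × ∅, {n, o} × {p69}, {n, o} × {p70}, {m, n, o} × {p69}, {m, n, o} × {p70}, {n, o} × {p69, p70}, {m, n, o} × {p69, p70}}; |τ_{X×Y}| = 9.

Enumerate products U × V with U ∈ τ_X, V ∈ τ_Y (deduplicated):
  ∅ × ∅ = {} (∅)
  {n, o} × {p69} = {(n,p69), (o,p69)}
  {n, o} × {p70} = {(n,p70), (o,p70)}
  {m, n, o} × {p69} = {(m,p69), (n,p69), (o,p69)}
  {m, n, o} × {p70} = {(m,p70), (n,p70), (o,p70)}
  {n, o} × {p69, p70} = {(n,p69), (n,p70), (o,p69), (o,p70)}
  {m, n, o} × {p69, p70} = {(m,p69), (m,p70), (n,p69), (n,p70), (o,p69), (o,p70)}
These 7 distinct sets form the basis B.
Close under arbitrary unions to get τ_{X×Y}; counting gives |τ_{X×Y}| = 9.


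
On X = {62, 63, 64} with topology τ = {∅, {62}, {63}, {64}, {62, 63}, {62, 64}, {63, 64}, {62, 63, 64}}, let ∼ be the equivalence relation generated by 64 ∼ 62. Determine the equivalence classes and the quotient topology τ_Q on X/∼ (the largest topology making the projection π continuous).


X/∼ = {[62=64], [63]}; |τ_Q| = 4.

Equivalence classes: [62=64], [63].
Quotient map π: X → X/∼ sends 62 ↦ [62=64], 63 ↦ [63], 64 ↦ [62=64].
For each subset V ⊆ X/∼, compute π^{-1}(V) ⊆ X and check whether π^{-1}(V) ∈ τ. V is open in τ_Q iff π^{-1}(V) ∈ τ.
  V = {}: π^{-1}(V) = ∅ ∈ τ ✓.
  V = {[62=64]}: π^{-1}(V) = {62, 64} ∈ τ ✓.
  V = {[63]}: π^{-1}(V) = {63} ∈ τ ✓.
  V = {[62=64], [63]}: π^{-1}(V) = {62, 63, 64} ∈ τ ✓.
Open sets in the quotient: τ_Q = {{}, {[62=64]}, {[63]}, {[62=64], [63]}} (4 elements).


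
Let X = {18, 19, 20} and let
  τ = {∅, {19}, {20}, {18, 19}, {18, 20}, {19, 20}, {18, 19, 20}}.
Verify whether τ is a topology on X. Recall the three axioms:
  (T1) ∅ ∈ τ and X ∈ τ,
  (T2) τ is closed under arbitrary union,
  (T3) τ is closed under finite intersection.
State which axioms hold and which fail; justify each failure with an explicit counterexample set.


τ is NOT a topology on X.

Axiom (T1): ∅ ∈ τ? Yes; X ∈ τ? Yes.
Axiom (T2/T3): check pairwise unions and intersections of members of τ.
Counterexample for (T3): {18, 19} ∩ {18, 20} = {18} ∉ τ. Therefore τ is NOT a topology.


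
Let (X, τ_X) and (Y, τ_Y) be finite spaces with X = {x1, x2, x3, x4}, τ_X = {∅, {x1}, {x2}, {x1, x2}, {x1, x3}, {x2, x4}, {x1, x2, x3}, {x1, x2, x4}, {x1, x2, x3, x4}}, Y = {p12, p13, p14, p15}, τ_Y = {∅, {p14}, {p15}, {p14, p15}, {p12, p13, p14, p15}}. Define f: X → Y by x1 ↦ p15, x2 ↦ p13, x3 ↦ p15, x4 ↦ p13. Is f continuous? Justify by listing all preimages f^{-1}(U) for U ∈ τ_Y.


f IS continuous.

Compute f^{-1}(U) for each U ∈ τ_Y:
  U = ∅: f^{-1}(U) = ∅ ∈ τ_X ✓.
  U = {p14}: f^{-1}(U) = ∅ ∈ τ_X ✓.
  U = {p15}: f^{-1}(U) = {x1, x3} ∈ τ_X ✓.
  U = {p14, p15}: f^{-1}(U) = {x1, x3} ∈ τ_X ✓.
  U = {p12, p13, p14, p15}: f^{-1}(U) = {x1, x2, x3, x4} ∈ τ_X ✓.
Every preimage lies in τ_X, so f IS continuous.


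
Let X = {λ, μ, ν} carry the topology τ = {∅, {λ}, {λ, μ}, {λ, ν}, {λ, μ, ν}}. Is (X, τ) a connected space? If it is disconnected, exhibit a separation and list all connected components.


(X, τ) is connected.

Find clopen sets (U ∈ τ with X ∖ U ∈ τ):
  U = ∅, X ∖ U = {λ, μ, ν} — both open, so U is clopen.
  U = {λ, μ, ν}, X ∖ U = ∅ — both open, so U is clopen.
Only trivial clopens (∅ and X) exist, so (X, τ) is connected.
Compute connected components by grouping points that agree on all clopens:
  component: {λ, μ, ν}


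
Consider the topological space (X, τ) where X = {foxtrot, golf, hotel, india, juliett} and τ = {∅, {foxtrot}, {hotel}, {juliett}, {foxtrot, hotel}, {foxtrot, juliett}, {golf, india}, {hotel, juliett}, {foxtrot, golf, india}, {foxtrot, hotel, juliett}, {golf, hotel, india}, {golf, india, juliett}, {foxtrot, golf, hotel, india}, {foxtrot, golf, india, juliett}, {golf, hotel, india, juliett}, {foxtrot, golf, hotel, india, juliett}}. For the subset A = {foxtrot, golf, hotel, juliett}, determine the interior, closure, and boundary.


int(A) = {foxtrot, hotel, juliett}, cl(A) = {foxtrot, golf, hotel, india, juliett}, ∂A = {golf, india}.

Closed sets in (X, τ) are complements of opens:
  closed(X, τ) = {∅, {foxtrot}, {hotel}, {juliett}, {foxtrot, hotel}, {foxtrot, juliett}, {golf, india}, {hotel, juliett}, {foxtrot, golf, india}, {foxtrot, hotel, juliett}, {golf, hotel, india}, {golf, india, juliett}, {foxtrot, golf, hotel, india}, {foxtrot, golf, india, juliett}, {golf, hotel, india, juliett}, {foxtrot, golf, hotel, india, juliett}}.
int(A) = ⋃ {U ∈ τ : U ⊆ A}. Opens contained in A: ∅, {foxtrot}, {hotel}, {juliett}, {foxtrot, hotel}, {foxtrot, juliett}, {hotel, juliett}, {foxtrot, hotel, juliett}.
Taking the union of these: int(A) = {foxtrot, hotel, juliett}.
cl(A) = ⋂ {C closed : A ⊆ C}. Closed sets containing A: {foxtrot, golf, hotel, india, juliett}.
Intersecting these: cl(A) = {foxtrot, golf, hotel, india, juliett}.
∂A = cl(A) ∖ int(A) = {foxtrot, golf, hotel, india, juliett} ∖ {foxtrot, hotel, juliett} = {golf, india}.


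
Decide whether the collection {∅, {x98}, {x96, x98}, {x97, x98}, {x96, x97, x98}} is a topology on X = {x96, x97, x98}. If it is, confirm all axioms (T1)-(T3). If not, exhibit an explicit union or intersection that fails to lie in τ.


τ IS a topology on X.

Axiom (T1): ∅ ∈ τ? Yes; X ∈ τ? Yes.
Axiom (T2/T3): check pairwise unions and intersections of members of τ.
All pairwise intersections and unions checked — each lies in τ. Therefore τ satisfies (T1), (T2), (T3): it IS a topology on X.


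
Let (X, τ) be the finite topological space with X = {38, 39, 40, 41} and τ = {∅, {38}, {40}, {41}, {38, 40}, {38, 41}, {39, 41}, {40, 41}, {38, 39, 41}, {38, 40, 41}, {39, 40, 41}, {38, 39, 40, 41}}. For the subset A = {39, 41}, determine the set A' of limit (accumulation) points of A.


A' = {39}

For each x ∈ X, list the open sets U ∈ τ with x ∈ U, then check whether U ∩ (A ∖ {x}) ≠ ∅ for every such U.
  x = 38: open {38} ∋ x has {38} ∩ (A ∖ {38}) = ∅, so x is NOT a limit point.
  x = 39: opens ∋ x are {39, 41}, {38, 39, 41}, {39, 40, 41}, {38, 39, 40, 41}; each meets A ∖ {39}, so x IS a limit point.
  x = 40: open {40} ∋ x has {40} ∩ (A ∖ {40}) = ∅, so x is NOT a limit point.
  x = 41: open {41} ∋ x has {41} ∩ (A ∖ {41}) = ∅, so x is NOT a limit point.
Collecting: A' = {39}.


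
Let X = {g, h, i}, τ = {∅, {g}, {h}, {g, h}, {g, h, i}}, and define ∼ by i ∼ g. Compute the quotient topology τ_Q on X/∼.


X/∼ = {[g=i], [h]}; |τ_Q| = 3.

Equivalence classes: [g=i], [h].
Quotient map π: X → X/∼ sends g ↦ [g=i], h ↦ [h], i ↦ [g=i].
For each subset V ⊆ X/∼, compute π^{-1}(V) ⊆ X and check whether π^{-1}(V) ∈ τ. V is open in τ_Q iff π^{-1}(V) ∈ τ.
  V = {}: π^{-1}(V) = ∅ ∈ τ ✓.
  V = {[g=i]}: π^{-1}(V) = {g, i} ∉ τ ✗.
  V = {[h]}: π^{-1}(V) = {h} ∈ τ ✓.
  V = {[g=i], [h]}: π^{-1}(V) = {g, h, i} ∈ τ ✓.
Open sets in the quotient: τ_Q = {{}, {[h]}, {[g=i], [h]}} (3 elements).


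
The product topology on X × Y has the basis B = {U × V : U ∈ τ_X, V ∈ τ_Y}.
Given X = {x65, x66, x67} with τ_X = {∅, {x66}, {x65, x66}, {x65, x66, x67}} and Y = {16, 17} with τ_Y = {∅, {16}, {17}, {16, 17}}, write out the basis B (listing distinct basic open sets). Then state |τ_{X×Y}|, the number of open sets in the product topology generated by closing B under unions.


Basis B = {∅ × ∅, {x66} × {16}, {x66} × {17}, {x65, x66} × {16}, {x65, x66} × {17}, {x66} × {16, 17}, {x65, x66, x67} × {16}, {x65, x66, x67} × {17}, {x65, x66} × {16, 17}, {x65, x66, x67} × {16, 17}}; |τ_{X×Y}| = 16.

Enumerate products U × V with U ∈ τ_X, V ∈ τ_Y (deduplicated):
  ∅ × ∅ = {} (∅)
  {x66} × {16} = {(x66,16)}
  {x66} × {17} = {(x66,17)}
  {x65, x66} × {16} = {(x65,16), (x66,16)}
  {x65, x66} × {17} = {(x65,17), (x66,17)}
  {x66} × {16, 17} = {(x66,16), (x66,17)}
  {x65, x66, x67} × {16} = {(x65,16), (x66,16), (x67,16)}
  {x65, x66, x67} × {17} = {(x65,17), (x66,17), (x67,17)}
  {x65, x66} × {16, 17} = {(x65,16), (x65,17), (x66,16), (x66,17)}
  {x65, x66, x67} × {16, 17} = {(x65,16), (x65,17), (x66,16), (x66,17), (x67,16), (x67,17)}
These 10 distinct sets form the basis B.
Close under arbitrary unions to get τ_{X×Y}; counting gives |τ_{X×Y}| = 16.


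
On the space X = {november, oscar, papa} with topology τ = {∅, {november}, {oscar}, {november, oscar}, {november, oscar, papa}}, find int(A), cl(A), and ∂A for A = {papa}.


int(A) = ∅, cl(A) = {papa}, ∂A = {papa}.

Closed sets in (X, τ) are complements of opens:
  closed(X, τ) = {∅, {papa}, {november, papa}, {oscar, papa}, {november, oscar, papa}}.
int(A) = ⋃ {U ∈ τ : U ⊆ A}. Opens contained in A: ∅.
Taking the union of these: int(A) = ∅.
cl(A) = ⋂ {C closed : A ⊆ C}. Closed sets containing A: {papa}, {november, papa}, {oscar, papa}, {november, oscar, papa}.
Intersecting these: cl(A) = {papa}.
∂A = cl(A) ∖ int(A) = {papa} ∖ ∅ = {papa}.


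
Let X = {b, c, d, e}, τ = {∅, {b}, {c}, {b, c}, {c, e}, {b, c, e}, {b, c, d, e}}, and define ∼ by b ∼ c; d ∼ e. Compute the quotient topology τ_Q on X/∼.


X/∼ = {[b=c], [d=e]}; |τ_Q| = 3.

Equivalence classes: [b=c], [d=e].
Quotient map π: X → X/∼ sends b ↦ [b=c], c ↦ [b=c], d ↦ [d=e], e ↦ [d=e].
For each subset V ⊆ X/∼, compute π^{-1}(V) ⊆ X and check whether π^{-1}(V) ∈ τ. V is open in τ_Q iff π^{-1}(V) ∈ τ.
  V = {}: π^{-1}(V) = ∅ ∈ τ ✓.
  V = {[b=c]}: π^{-1}(V) = {b, c} ∈ τ ✓.
  V = {[d=e]}: π^{-1}(V) = {d, e} ∉ τ ✗.
  V = {[b=c], [d=e]}: π^{-1}(V) = {b, c, d, e} ∈ τ ✓.
Open sets in the quotient: τ_Q = {{}, {[b=c]}, {[b=c], [d=e]}} (3 elements).


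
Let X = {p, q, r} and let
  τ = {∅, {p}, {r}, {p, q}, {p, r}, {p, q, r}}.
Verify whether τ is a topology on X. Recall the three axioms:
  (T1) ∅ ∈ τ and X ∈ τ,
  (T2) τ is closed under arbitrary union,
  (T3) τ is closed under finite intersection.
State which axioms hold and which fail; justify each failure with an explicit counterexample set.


τ IS a topology on X.

Axiom (T1): ∅ ∈ τ? Yes; X ∈ τ? Yes.
Axiom (T2/T3): check pairwise unions and intersections of members of τ.
All pairwise intersections and unions checked — each lies in τ. Therefore τ satisfies (T1), (T2), (T3): it IS a topology on X.


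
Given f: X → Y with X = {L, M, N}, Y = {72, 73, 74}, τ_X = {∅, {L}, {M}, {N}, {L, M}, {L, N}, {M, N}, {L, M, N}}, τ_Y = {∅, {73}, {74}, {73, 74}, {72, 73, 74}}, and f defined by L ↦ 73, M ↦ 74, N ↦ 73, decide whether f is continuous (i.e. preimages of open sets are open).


f IS continuous.

Compute f^{-1}(U) for each U ∈ τ_Y:
  U = ∅: f^{-1}(U) = ∅ ∈ τ_X ✓.
  U = {73}: f^{-1}(U) = {L, N} ∈ τ_X ✓.
  U = {74}: f^{-1}(U) = {M} ∈ τ_X ✓.
  U = {73, 74}: f^{-1}(U) = {L, M, N} ∈ τ_X ✓.
  U = {72, 73, 74}: f^{-1}(U) = {L, M, N} ∈ τ_X ✓.
Every preimage lies in τ_X, so f IS continuous.


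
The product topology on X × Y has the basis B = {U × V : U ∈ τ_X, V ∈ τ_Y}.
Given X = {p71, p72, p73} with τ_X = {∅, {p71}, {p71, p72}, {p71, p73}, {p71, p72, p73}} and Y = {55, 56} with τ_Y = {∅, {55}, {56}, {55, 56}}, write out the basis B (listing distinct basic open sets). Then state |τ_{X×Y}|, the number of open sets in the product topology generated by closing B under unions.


Basis B = {∅ × ∅, {p71} × {55}, {p71} × {56}, {p71} × {55, 56}, {p71, p72} × {55}, {p71, p73} × {55}, {p71, p72} × {56}, {p71, p73} × {56}, {p71, p72, p73} × {55}, {p71, p72, p73} × {56}, {p71, p72} × {55, 56}, {p71, p73} × {55, 56}, {p71, p72, p73} × {55, 56}}; |τ_{X×Y}| = 25.

Enumerate products U × V with U ∈ τ_X, V ∈ τ_Y (deduplicated):
  ∅ × ∅ = {} (∅)
  {p71} × {55} = {(p71,55)}
  {p71} × {56} = {(p71,56)}
  {p71} × {55, 56} = {(p71,55), (p71,56)}
  {p71, p72} × {55} = {(p71,55), (p72,55)}
  {p71, p73} × {55} = {(p71,55), (p73,55)}
  {p71, p72} × {56} = {(p71,56), (p72,56)}
  {p71, p73} × {56} = {(p71,56), (p73,56)}
  {p71, p72, p73} × {55} = {(p71,55), (p72,55), (p73,55)}
  {p71, p72, p73} × {56} = {(p71,56), (p72,56), (p73,56)}
  {p71, p72} × {55, 56} = {(p71,55), (p71,56), (p72,55), (p72,56)}
  {p71, p73} × {55, 56} = {(p71,55), (p71,56), (p73,55), (p73,56)}
  {p71, p72, p73} × {55, 56} = {(p71,55), (p71,56), (p72,55), (p72,56), (p73,55), (p73,56)}
These 13 distinct sets form the basis B.
Close under arbitrary unions to get τ_{X×Y}; counting gives |τ_{X×Y}| = 25.


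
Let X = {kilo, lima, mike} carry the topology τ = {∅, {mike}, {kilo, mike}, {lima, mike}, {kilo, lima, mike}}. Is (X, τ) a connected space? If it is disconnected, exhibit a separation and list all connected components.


(X, τ) is connected.

Find clopen sets (U ∈ τ with X ∖ U ∈ τ):
  U = ∅, X ∖ U = {kilo, lima, mike} — both open, so U is clopen.
  U = {kilo, lima, mike}, X ∖ U = ∅ — both open, so U is clopen.
Only trivial clopens (∅ and X) exist, so (X, τ) is connected.
Compute connected components by grouping points that agree on all clopens:
  component: {kilo, lima, mike}


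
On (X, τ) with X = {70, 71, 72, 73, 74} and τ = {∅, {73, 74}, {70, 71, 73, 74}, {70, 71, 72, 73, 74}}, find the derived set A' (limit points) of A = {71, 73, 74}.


A' = {70, 71, 72, 73, 74}

For each x ∈ X, list the open sets U ∈ τ with x ∈ U, then check whether U ∩ (A ∖ {x}) ≠ ∅ for every such U.
  x = 70: opens ∋ x are {70, 71, 73, 74}, {70, 71, 72, 73, 74}; each meets A ∖ {70}, so x IS a limit point.
  x = 71: opens ∋ x are {70, 71, 73, 74}, {70, 71, 72, 73, 74}; each meets A ∖ {71}, so x IS a limit point.
  x = 72: opens ∋ x are {70, 71, 72, 73, 74}; each meets A ∖ {72}, so x IS a limit point.
  x = 73: opens ∋ x are {73, 74}, {70, 71, 73, 74}, {70, 71, 72, 73, 74}; each meets A ∖ {73}, so x IS a limit point.
  x = 74: opens ∋ x are {73, 74}, {70, 71, 73, 74}, {70, 71, 72, 73, 74}; each meets A ∖ {74}, so x IS a limit point.
Collecting: A' = {70, 71, 72, 73, 74}.


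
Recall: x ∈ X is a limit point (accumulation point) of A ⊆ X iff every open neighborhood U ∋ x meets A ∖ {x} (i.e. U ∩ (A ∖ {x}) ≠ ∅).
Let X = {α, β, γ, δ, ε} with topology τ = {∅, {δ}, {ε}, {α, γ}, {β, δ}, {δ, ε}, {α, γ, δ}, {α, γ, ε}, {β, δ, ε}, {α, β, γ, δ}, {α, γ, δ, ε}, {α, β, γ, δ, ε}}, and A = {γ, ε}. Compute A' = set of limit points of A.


A' = {α}

For each x ∈ X, list the open sets U ∈ τ with x ∈ U, then check whether U ∩ (A ∖ {x}) ≠ ∅ for every such U.
  x = α: opens ∋ x are {α, γ}, {α, γ, δ}, {α, γ, ε}, {α, β, γ, δ}, {α, γ, δ, ε}, {α, β, γ, δ, ε}; each meets A ∖ {α}, so x IS a limit point.
  x = β: open {β, δ} ∋ x has {β, δ} ∩ (A ∖ {β}) = ∅, so x is NOT a limit point.
  x = γ: open {α, γ} ∋ x has {α, γ} ∩ (A ∖ {γ}) = ∅, so x is NOT a limit point.
  x = δ: open {δ} ∋ x has {δ} ∩ (A ∖ {δ}) = ∅, so x is NOT a limit point.
  x = ε: open {ε} ∋ x has {ε} ∩ (A ∖ {ε}) = ∅, so x is NOT a limit point.
Collecting: A' = {α}.


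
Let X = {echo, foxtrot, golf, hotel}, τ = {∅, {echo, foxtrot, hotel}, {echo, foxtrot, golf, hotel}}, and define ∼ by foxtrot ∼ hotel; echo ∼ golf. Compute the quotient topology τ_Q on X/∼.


X/∼ = {[echo=golf], [foxtrot=hotel]}; |τ_Q| = 2.

Equivalence classes: [echo=golf], [foxtrot=hotel].
Quotient map π: X → X/∼ sends echo ↦ [echo=golf], foxtrot ↦ [foxtrot=hotel], golf ↦ [echo=golf], hotel ↦ [foxtrot=hotel].
For each subset V ⊆ X/∼, compute π^{-1}(V) ⊆ X and check whether π^{-1}(V) ∈ τ. V is open in τ_Q iff π^{-1}(V) ∈ τ.
  V = {}: π^{-1}(V) = ∅ ∈ τ ✓.
  V = {[echo=golf]}: π^{-1}(V) = {echo, golf} ∉ τ ✗.
  V = {[foxtrot=hotel]}: π^{-1}(V) = {foxtrot, hotel} ∉ τ ✗.
  V = {[echo=golf], [foxtrot=hotel]}: π^{-1}(V) = {echo, foxtrot, golf, hotel} ∈ τ ✓.
Open sets in the quotient: τ_Q = {{}, {[echo=golf], [foxtrot=hotel]}} (2 elements).


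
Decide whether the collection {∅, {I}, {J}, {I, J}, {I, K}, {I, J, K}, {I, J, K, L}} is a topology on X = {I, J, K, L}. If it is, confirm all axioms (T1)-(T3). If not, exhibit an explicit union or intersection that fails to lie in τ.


τ IS a topology on X.

Axiom (T1): ∅ ∈ τ? Yes; X ∈ τ? Yes.
Axiom (T2/T3): check pairwise unions and intersections of members of τ.
All pairwise intersections and unions checked — each lies in τ. Therefore τ satisfies (T1), (T2), (T3): it IS a topology on X.


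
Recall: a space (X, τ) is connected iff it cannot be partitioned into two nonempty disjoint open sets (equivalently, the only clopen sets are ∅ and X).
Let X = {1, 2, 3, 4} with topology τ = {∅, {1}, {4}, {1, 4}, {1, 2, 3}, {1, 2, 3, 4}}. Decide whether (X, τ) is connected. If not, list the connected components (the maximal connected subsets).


(X, τ) is disconnected; components = [{4}, {1, 2, 3}].

Find clopen sets (U ∈ τ with X ∖ U ∈ τ):
  U = ∅, X ∖ U = {1, 2, 3, 4} — both open, so U is clopen.
  U = {4}, X ∖ U = {1, 2, 3} — both open, so U is clopen.
  U = {1, 2, 3}, X ∖ U = {4} — both open, so U is clopen.
  U = {1, 2, 3, 4}, X ∖ U = ∅ — both open, so U is clopen.
Nontrivial clopen(s) exist: e.g. {1, 2, 3}. So (X, τ) is disconnected.
Compute connected components by grouping points that agree on all clopens:
  component: {4}
  component: {1, 2, 3}


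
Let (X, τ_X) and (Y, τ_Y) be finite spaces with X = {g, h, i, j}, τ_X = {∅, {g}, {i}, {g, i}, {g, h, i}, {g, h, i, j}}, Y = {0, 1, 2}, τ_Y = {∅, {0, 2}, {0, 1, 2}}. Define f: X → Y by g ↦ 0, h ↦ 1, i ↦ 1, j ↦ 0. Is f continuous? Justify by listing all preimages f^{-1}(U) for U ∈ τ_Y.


f is NOT continuous.

Compute f^{-1}(U) for each U ∈ τ_Y:
  U = ∅: f^{-1}(U) = ∅ ∈ τ_X ✓.
  U = {0, 2}: f^{-1}(U) = {g, j} ∉ τ_X ✗.
  U = {0, 1, 2}: f^{-1}(U) = {g, h, i, j} ∈ τ_X ✓.
Found U = {0, 2} with f^{-1}(U) = {g, j} not in τ_X. Therefore f is NOT continuous.


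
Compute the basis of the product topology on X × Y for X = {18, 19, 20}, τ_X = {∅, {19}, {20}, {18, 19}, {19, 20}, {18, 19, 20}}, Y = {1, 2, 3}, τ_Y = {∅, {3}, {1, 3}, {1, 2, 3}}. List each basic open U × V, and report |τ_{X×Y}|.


Basis B = {∅ × ∅, {19} × {3}, {20} × {3}, {18, 19} × {3}, {19} × {1, 3}, {19, 20} × {3}, {20} × {1, 3}, {18, 19, 20} × {3}, {19} × {1, 2, 3}, {20} × {1, 2, 3}, {18, 19} × {1, 3}, {19, 20} × {1, 3}, {18, 19} × {1, 2, 3}, {18, 19, 20} × {1, 3}, {19, 20} × {1, 2, 3}, {18, 19, 20} × {1, 2, 3}}; |τ_{X×Y}| = 40.

Enumerate products U × V with U ∈ τ_X, V ∈ τ_Y (deduplicated):
  ∅ × ∅ = {} (∅)
  {19} × {3} = {(19,3)}
  {20} × {3} = {(20,3)}
  {18, 19} × {3} = {(18,3), (19,3)}
  {19} × {1, 3} = {(19,1), (19,3)}
  {19, 20} × {3} = {(19,3), (20,3)}
  {20} × {1, 3} = {(20,1), (20,3)}
  {18, 19, 20} × {3} = {(18,3), (19,3), (20,3)}
  {19} × {1, 2, 3} = {(19,1), (19,2), (19,3)}
  {20} × {1, 2, 3} = {(20,1), (20,2), (20,3)}
  {18, 19} × {1, 3} = {(18,1), (18,3), (19,1), (19,3)}
  {19, 20} × {1, 3} = {(19,1), (19,3), (20,1), (20,3)}
  {18, 19} × {1, 2, 3} = {(18,1), (18,2), (18,3), (19,1), (19,2), (19,3)}
  {18, 19, 20} × {1, 3} = {(18,1), (18,3), (19,1), (19,3), (20,1), (20,3)}
  {19, 20} × {1, 2, 3} = {(19,1), (19,2), (19,3), (20,1), (20,2), (20,3)}
  {18, 19, 20} × {1, 2, 3} = {(18,1), (18,2), (18,3), (19,1), (19,2), (19,3), (20,1), (20,2), (20,3)}
These 16 distinct sets form the basis B.
Close under arbitrary unions to get τ_{X×Y}; counting gives |τ_{X×Y}| = 40.


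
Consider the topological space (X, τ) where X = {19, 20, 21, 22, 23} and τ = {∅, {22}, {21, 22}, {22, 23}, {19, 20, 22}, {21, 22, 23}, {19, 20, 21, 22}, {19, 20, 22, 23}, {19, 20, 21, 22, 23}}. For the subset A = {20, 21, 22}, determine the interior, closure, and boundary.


int(A) = {21, 22}, cl(A) = {19, 20, 21, 22, 23}, ∂A = {19, 20, 23}.

Closed sets in (X, τ) are complements of opens:
  closed(X, τ) = {∅, {21}, {23}, {19, 20}, {21, 23}, {19, 20, 21}, {19, 20, 23}, {19, 20, 21, 23}, {19, 20, 21, 22, 23}}.
int(A) = ⋃ {U ∈ τ : U ⊆ A}. Opens contained in A: ∅, {22}, {21, 22}.
Taking the union of these: int(A) = {21, 22}.
cl(A) = ⋂ {C closed : A ⊆ C}. Closed sets containing A: {19, 20, 21, 22, 23}.
Intersecting these: cl(A) = {19, 20, 21, 22, 23}.
∂A = cl(A) ∖ int(A) = {19, 20, 21, 22, 23} ∖ {21, 22} = {19, 20, 23}.


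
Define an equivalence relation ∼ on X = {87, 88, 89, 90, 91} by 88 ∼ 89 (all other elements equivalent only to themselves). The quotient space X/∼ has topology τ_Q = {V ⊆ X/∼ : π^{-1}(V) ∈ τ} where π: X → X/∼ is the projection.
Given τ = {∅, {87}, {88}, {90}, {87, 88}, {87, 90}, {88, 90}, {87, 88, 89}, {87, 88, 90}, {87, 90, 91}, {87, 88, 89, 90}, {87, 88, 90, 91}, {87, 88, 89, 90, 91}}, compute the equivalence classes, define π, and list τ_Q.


X/∼ = {[87], [88=89], [90], [91]}; |τ_Q| = 8.

Equivalence classes: [87], [88=89], [90], [91].
Quotient map π: X → X/∼ sends 87 ↦ [87], 88 ↦ [88=89], 89 ↦ [88=89], 90 ↦ [90], 91 ↦ [91].
For each subset V ⊆ X/∼, compute π^{-1}(V) ⊆ X and check whether π^{-1}(V) ∈ τ. V is open in τ_Q iff π^{-1}(V) ∈ τ.
  V = {}: π^{-1}(V) = ∅ ∈ τ ✓.
  V = {[87]}: π^{-1}(V) = {87} ∈ τ ✓.
  V = {[88=89]}: π^{-1}(V) = {88, 89} ∉ τ ✗.
  V = {[87], [88=89]}: π^{-1}(V) = {87, 88, 89} ∈ τ ✓.
  V = {[90]}: π^{-1}(V) = {90} ∈ τ ✓.
  V = {[87], [90]}: π^{-1}(V) = {87, 90} ∈ τ ✓.
  V = {[88=89], [90]}: π^{-1}(V) = {88, 89, 90} ∉ τ ✗.
  V = {[87], [88=89], [90]}: π^{-1}(V) = {87, 88, 89, 90} ∈ τ ✓.
  V = {[91]}: π^{-1}(V) = {91} ∉ τ ✗.
  V = {[87], [91]}: π^{-1}(V) = {87, 91} ∉ τ ✗.
  V = {[88=89], [91]}: π^{-1}(V) = {88, 89, 91} ∉ τ ✗.
  V = {[87], [88=89], [91]}: π^{-1}(V) = {87, 88, 89, 91} ∉ τ ✗.
  V = {[90], [91]}: π^{-1}(V) = {90, 91} ∉ τ ✗.
  V = {[87], [90], [91]}: π^{-1}(V) = {87, 90, 91} ∈ τ ✓.
  V = {[88=89], [90], [91]}: π^{-1}(V) = {88, 89, 90, 91} ∉ τ ✗.
  V = {[87], [88=89], [90], [91]}: π^{-1}(V) = {87, 88, 89, 90, 91} ∈ τ ✓.
Open sets in the quotient: τ_Q = {{}, {[87]}, {[87], [88=89]}, {[90]}, {[87], [90]}, {[87], [88=89], [90]}, {[87], [90], [91]}, {[87], [88=89], [90], [91]}} (8 elements).


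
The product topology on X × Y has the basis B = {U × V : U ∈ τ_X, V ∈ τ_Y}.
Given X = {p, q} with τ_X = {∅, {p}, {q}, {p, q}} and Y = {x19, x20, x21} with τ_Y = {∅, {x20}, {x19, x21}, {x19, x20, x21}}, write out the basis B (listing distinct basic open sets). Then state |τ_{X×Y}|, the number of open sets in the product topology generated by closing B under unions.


Basis B = {∅ × ∅, {p} × {x20}, {q} × {x20}, {p} × {x19, x21}, {p, q} × {x20}, {q} × {x19, x21}, {p} × {x19, x20, x21}, {q} × {x19, x20, x21}, {p, q} × {x19, x21}, {p, q} × {x19, x20, x21}}; |τ_{X×Y}| = 16.

Enumerate products U × V with U ∈ τ_X, V ∈ τ_Y (deduplicated):
  ∅ × ∅ = {} (∅)
  {p} × {x20} = {(p,x20)}
  {q} × {x20} = {(q,x20)}
  {p} × {x19, x21} = {(p,x19), (p,x21)}
  {p, q} × {x20} = {(p,x20), (q,x20)}
  {q} × {x19, x21} = {(q,x19), (q,x21)}
  {p} × {x19, x20, x21} = {(p,x19), (p,x20), (p,x21)}
  {q} × {x19, x20, x21} = {(q,x19), (q,x20), (q,x21)}
  {p, q} × {x19, x21} = {(p,x19), (p,x21), (q,x19), (q,x21)}
  {p, q} × {x19, x20, x21} = {(p,x19), (p,x20), (p,x21), (q,x19), (q,x20), (q,x21)}
These 10 distinct sets form the basis B.
Close under arbitrary unions to get τ_{X×Y}; counting gives |τ_{X×Y}| = 16.


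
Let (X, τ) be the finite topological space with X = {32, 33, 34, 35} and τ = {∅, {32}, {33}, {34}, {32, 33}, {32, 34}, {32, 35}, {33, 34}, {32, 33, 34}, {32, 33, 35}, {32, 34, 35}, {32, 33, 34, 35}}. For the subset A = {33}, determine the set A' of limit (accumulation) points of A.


A' = ∅

For each x ∈ X, list the open sets U ∈ τ with x ∈ U, then check whether U ∩ (A ∖ {x}) ≠ ∅ for every such U.
  x = 32: open {32} ∋ x has {32} ∩ (A ∖ {32}) = ∅, so x is NOT a limit point.
  x = 33: open {33} ∋ x has {33} ∩ (A ∖ {33}) = ∅, so x is NOT a limit point.
  x = 34: open {34} ∋ x has {34} ∩ (A ∖ {34}) = ∅, so x is NOT a limit point.
  x = 35: open {32, 35} ∋ x has {32, 35} ∩ (A ∖ {35}) = ∅, so x is NOT a limit point.
Collecting: A' = ∅.


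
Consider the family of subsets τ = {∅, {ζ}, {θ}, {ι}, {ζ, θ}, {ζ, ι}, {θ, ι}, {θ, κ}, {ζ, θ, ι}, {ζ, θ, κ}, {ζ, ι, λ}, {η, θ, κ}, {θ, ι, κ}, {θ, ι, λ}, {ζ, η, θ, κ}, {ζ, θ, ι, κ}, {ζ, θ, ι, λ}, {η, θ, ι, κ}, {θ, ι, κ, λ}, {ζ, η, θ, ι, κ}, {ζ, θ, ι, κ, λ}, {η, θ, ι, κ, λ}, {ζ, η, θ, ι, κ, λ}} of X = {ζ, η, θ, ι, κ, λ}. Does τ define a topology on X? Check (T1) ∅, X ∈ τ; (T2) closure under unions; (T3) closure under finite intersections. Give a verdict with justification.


τ is NOT a topology on X.

Axiom (T1): ∅ ∈ τ? Yes; X ∈ τ? Yes.
Axiom (T2/T3): check pairwise unions and intersections of members of τ.
Counterexample for (T3): {ζ, ι, λ} ∩ {θ, ι, λ} = {ι, λ} ∉ τ. Therefore τ is NOT a topology.


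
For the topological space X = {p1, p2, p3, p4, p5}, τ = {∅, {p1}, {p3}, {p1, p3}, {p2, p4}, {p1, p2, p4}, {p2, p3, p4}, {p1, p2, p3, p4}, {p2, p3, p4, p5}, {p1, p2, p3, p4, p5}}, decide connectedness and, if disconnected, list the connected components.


(X, τ) is disconnected; components = [{p1}, {p2, p3, p4, p5}].

Find clopen sets (U ∈ τ with X ∖ U ∈ τ):
  U = ∅, X ∖ U = {p1, p2, p3, p4, p5} — both open, so U is clopen.
  U = {p1}, X ∖ U = {p2, p3, p4, p5} — both open, so U is clopen.
  U = {p2, p3, p4, p5}, X ∖ U = {p1} — both open, so U is clopen.
  U = {p1, p2, p3, p4, p5}, X ∖ U = ∅ — both open, so U is clopen.
Nontrivial clopen(s) exist: e.g. {p1}. So (X, τ) is disconnected.
Compute connected components by grouping points that agree on all clopens:
  component: {p1}
  component: {p2, p3, p4, p5}


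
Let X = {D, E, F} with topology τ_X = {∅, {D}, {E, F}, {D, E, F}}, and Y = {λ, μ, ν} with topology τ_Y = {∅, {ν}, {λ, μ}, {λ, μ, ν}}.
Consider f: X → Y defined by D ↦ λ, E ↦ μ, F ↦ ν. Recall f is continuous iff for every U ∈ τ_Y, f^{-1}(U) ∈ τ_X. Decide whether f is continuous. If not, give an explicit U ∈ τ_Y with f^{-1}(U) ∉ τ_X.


f is NOT continuous.

Compute f^{-1}(U) for each U ∈ τ_Y:
  U = ∅: f^{-1}(U) = ∅ ∈ τ_X ✓.
  U = {ν}: f^{-1}(U) = {F} ∉ τ_X ✗.
  U = {λ, μ}: f^{-1}(U) = {D, E} ∉ τ_X ✗.
  U = {λ, μ, ν}: f^{-1}(U) = {D, E, F} ∈ τ_X ✓.
Found U = {ν} with f^{-1}(U) = {F} not in τ_X. Therefore f is NOT continuous.


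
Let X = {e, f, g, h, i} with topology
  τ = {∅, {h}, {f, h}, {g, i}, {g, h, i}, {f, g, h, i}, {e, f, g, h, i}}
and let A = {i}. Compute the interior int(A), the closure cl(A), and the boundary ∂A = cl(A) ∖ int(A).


int(A) = ∅, cl(A) = {e, g, i}, ∂A = {e, g, i}.

Closed sets in (X, τ) are complements of opens:
  closed(X, τ) = {∅, {e}, {e, f}, {e, f, h}, {e, g, i}, {e, f, g, i}, {e, f, g, h, i}}.
int(A) = ⋃ {U ∈ τ : U ⊆ A}. Opens contained in A: ∅.
Taking the union of these: int(A) = ∅.
cl(A) = ⋂ {C closed : A ⊆ C}. Closed sets containing A: {e, g, i}, {e, f, g, i}, {e, f, g, h, i}.
Intersecting these: cl(A) = {e, g, i}.
∂A = cl(A) ∖ int(A) = {e, g, i} ∖ ∅ = {e, g, i}.


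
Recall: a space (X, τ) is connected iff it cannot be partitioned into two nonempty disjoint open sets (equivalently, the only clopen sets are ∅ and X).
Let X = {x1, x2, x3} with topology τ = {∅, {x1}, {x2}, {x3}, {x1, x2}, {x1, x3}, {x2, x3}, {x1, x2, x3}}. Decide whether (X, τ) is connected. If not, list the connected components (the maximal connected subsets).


(X, τ) is disconnected; components = [{x1}, {x2}, {x3}].

Find clopen sets (U ∈ τ with X ∖ U ∈ τ):
  U = ∅, X ∖ U = {x1, x2, x3} — both open, so U is clopen.
  U = {x1}, X ∖ U = {x2, x3} — both open, so U is clopen.
  U = {x2}, X ∖ U = {x1, x3} — both open, so U is clopen.
  U = {x3}, X ∖ U = {x1, x2} — both open, so U is clopen.
  U = {x1, x2}, X ∖ U = {x3} — both open, so U is clopen.
  U = {x1, x3}, X ∖ U = {x2} — both open, so U is clopen.
  U = {x2, x3}, X ∖ U = {x1} — both open, so U is clopen.
  U = {x1, x2, x3}, X ∖ U = ∅ — both open, so U is clopen.
Nontrivial clopen(s) exist: e.g. {x2, x3}. So (X, τ) is disconnected.
Compute connected components by grouping points that agree on all clopens:
  component: {x1}
  component: {x2}
  component: {x3}


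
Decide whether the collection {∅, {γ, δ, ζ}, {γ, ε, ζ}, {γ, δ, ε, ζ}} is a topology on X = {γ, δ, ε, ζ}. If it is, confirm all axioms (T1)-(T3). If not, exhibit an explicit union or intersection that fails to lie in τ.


τ is NOT a topology on X.

Axiom (T1): ∅ ∈ τ? Yes; X ∈ τ? Yes.
Axiom (T2/T3): check pairwise unions and intersections of members of τ.
Counterexample for (T3): {γ, δ, ζ} ∩ {γ, ε, ζ} = {γ, ζ} ∉ τ. Therefore τ is NOT a topology.


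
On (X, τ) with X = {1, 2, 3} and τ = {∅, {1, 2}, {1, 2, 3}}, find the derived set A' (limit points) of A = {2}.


A' = {1, 3}

For each x ∈ X, list the open sets U ∈ τ with x ∈ U, then check whether U ∩ (A ∖ {x}) ≠ ∅ for every such U.
  x = 1: opens ∋ x are {1, 2}, {1, 2, 3}; each meets A ∖ {1}, so x IS a limit point.
  x = 2: open {1, 2} ∋ x has {1, 2} ∩ (A ∖ {2}) = ∅, so x is NOT a limit point.
  x = 3: opens ∋ x are {1, 2, 3}; each meets A ∖ {3}, so x IS a limit point.
Collecting: A' = {1, 3}.


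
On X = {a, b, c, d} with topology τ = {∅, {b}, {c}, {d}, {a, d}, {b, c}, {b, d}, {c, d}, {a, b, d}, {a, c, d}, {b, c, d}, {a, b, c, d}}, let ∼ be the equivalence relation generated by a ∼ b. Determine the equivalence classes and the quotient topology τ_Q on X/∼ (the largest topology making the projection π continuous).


X/∼ = {[a=b], [c], [d]}; |τ_Q| = 6.

Equivalence classes: [a=b], [c], [d].
Quotient map π: X → X/∼ sends a ↦ [a=b], b ↦ [a=b], c ↦ [c], d ↦ [d].
For each subset V ⊆ X/∼, compute π^{-1}(V) ⊆ X and check whether π^{-1}(V) ∈ τ. V is open in τ_Q iff π^{-1}(V) ∈ τ.
  V = {}: π^{-1}(V) = ∅ ∈ τ ✓.
  V = {[a=b]}: π^{-1}(V) = {a, b} ∉ τ ✗.
  V = {[c]}: π^{-1}(V) = {c} ∈ τ ✓.
  V = {[a=b], [c]}: π^{-1}(V) = {a, b, c} ∉ τ ✗.
  V = {[d]}: π^{-1}(V) = {d} ∈ τ ✓.
  V = {[a=b], [d]}: π^{-1}(V) = {a, b, d} ∈ τ ✓.
  V = {[c], [d]}: π^{-1}(V) = {c, d} ∈ τ ✓.
  V = {[a=b], [c], [d]}: π^{-1}(V) = {a, b, c, d} ∈ τ ✓.
Open sets in the quotient: τ_Q = {{}, {[c]}, {[d]}, {[a=b], [d]}, {[c], [d]}, {[a=b], [c], [d]}} (6 elements).


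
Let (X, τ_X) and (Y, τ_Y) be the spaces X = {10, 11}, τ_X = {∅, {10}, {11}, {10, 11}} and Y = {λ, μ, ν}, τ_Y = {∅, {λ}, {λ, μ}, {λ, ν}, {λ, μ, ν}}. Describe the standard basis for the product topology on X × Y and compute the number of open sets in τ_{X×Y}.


Basis B = {∅ × ∅, {10} × {λ}, {11} × {λ}, {10} × {λ, μ}, {10} × {λ, ν}, {10, 11} × {λ}, {11} × {λ, μ}, {11} × {λ, ν}, {10} × {λ, μ, ν}, {11} × {λ, μ, ν}, {10, 11} × {λ, μ}, {10, 11} × {λ, ν}, {10, 11} × {λ, μ, ν}}; |τ_{X×Y}| = 25.

Enumerate products U × V with U ∈ τ_X, V ∈ τ_Y (deduplicated):
  ∅ × ∅ = {} (∅)
  {10} × {λ} = {(10,λ)}
  {11} × {λ} = {(11,λ)}
  {10} × {λ, μ} = {(10,λ), (10,μ)}
  {10} × {λ, ν} = {(10,λ), (10,ν)}
  {10, 11} × {λ} = {(10,λ), (11,λ)}
  {11} × {λ, μ} = {(11,λ), (11,μ)}
  {11} × {λ, ν} = {(11,λ), (11,ν)}
  {10} × {λ, μ, ν} = {(10,λ), (10,μ), (10,ν)}
  {11} × {λ, μ, ν} = {(11,λ), (11,μ), (11,ν)}
  {10, 11} × {λ, μ} = {(10,λ), (10,μ), (11,λ), (11,μ)}
  {10, 11} × {λ, ν} = {(10,λ), (10,ν), (11,λ), (11,ν)}
  {10, 11} × {λ, μ, ν} = {(10,λ), (10,μ), (10,ν), (11,λ), (11,μ), (11,ν)}
These 13 distinct sets form the basis B.
Close under arbitrary unions to get τ_{X×Y}; counting gives |τ_{X×Y}| = 25.


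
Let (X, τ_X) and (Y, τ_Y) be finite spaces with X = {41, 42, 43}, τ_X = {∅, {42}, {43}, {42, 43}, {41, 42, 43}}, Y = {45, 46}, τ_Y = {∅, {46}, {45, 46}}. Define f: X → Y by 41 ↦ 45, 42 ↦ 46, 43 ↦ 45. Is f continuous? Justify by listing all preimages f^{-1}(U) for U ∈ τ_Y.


f IS continuous.

Compute f^{-1}(U) for each U ∈ τ_Y:
  U = ∅: f^{-1}(U) = ∅ ∈ τ_X ✓.
  U = {46}: f^{-1}(U) = {42} ∈ τ_X ✓.
  U = {45, 46}: f^{-1}(U) = {41, 42, 43} ∈ τ_X ✓.
Every preimage lies in τ_X, so f IS continuous.


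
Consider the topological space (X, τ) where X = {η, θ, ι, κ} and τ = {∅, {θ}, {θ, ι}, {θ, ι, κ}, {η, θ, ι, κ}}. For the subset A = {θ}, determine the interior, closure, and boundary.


int(A) = {θ}, cl(A) = {η, θ, ι, κ}, ∂A = {η, ι, κ}.

Closed sets in (X, τ) are complements of opens:
  closed(X, τ) = {∅, {η}, {η, κ}, {η, ι, κ}, {η, θ, ι, κ}}.
int(A) = ⋃ {U ∈ τ : U ⊆ A}. Opens contained in A: ∅, {θ}.
Taking the union of these: int(A) = {θ}.
cl(A) = ⋂ {C closed : A ⊆ C}. Closed sets containing A: {η, θ, ι, κ}.
Intersecting these: cl(A) = {η, θ, ι, κ}.
∂A = cl(A) ∖ int(A) = {η, θ, ι, κ} ∖ {θ} = {η, ι, κ}.


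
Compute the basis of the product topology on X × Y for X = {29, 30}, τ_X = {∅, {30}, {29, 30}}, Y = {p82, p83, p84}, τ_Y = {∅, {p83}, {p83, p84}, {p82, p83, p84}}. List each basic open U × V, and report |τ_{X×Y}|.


Basis B = {∅ × ∅, {30} × {p83}, {29, 30} × {p83}, {30} × {p83, p84}, {30} × {p82, p83, p84}, {29, 30} × {p83, p84}, {29, 30} × {p82, p83, p84}}; |τ_{X×Y}| = 10.

Enumerate products U × V with U ∈ τ_X, V ∈ τ_Y (deduplicated):
  ∅ × ∅ = {} (∅)
  {30} × {p83} = {(30,p83)}
  {29, 30} × {p83} = {(29,p83), (30,p83)}
  {30} × {p83, p84} = {(30,p83), (30,p84)}
  {30} × {p82, p83, p84} = {(30,p82), (30,p83), (30,p84)}
  {29, 30} × {p83, p84} = {(29,p83), (29,p84), (30,p83), (30,p84)}
  {29, 30} × {p82, p83, p84} = {(29,p82), (29,p83), (29,p84), (30,p82), (30,p83), (30,p84)}
These 7 distinct sets form the basis B.
Close under arbitrary unions to get τ_{X×Y}; counting gives |τ_{X×Y}| = 10.
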